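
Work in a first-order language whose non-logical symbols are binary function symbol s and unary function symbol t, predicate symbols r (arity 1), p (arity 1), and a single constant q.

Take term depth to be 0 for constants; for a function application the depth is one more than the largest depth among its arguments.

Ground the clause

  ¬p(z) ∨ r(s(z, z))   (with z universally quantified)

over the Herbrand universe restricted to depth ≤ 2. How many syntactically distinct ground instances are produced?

13

Ground terms of depth ≤ 2:
  If N_k denotes the number of depth-≤k ground terms, the 1 constant gives N_0 = 1, and each function symbol of arity r contributes N_{k-1}^r new terms at level k: N_k = 1 + N_{k-1}^2 + N_{k-1}.
  N_0 = 1
  N_1 = 1 + 1^2 + 1 = 3
  N_2 = 1 + 3^2 + 3 = 13
So there are 13 ground terms available for substitution.
The body mentions the single quantified variable z; since ground terms form a free algebra, no two substitutions collapse to the same formula.
Number of ground instances = 13.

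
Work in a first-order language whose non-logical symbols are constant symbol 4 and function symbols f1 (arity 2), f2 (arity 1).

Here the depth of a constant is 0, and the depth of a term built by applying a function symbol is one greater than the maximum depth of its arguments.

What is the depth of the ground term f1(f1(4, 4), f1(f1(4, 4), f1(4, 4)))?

3

depth(f1(4, 4)) = 1 + max(0, 0) = 1
depth(f1(f1(4, 4), f1(4, 4))) = 1 + max(1, 1) = 2
depth(f1(f1(4, 4), f1(f1(4, 4), f1(4, 4)))) = 1 + max(1, 2) = 3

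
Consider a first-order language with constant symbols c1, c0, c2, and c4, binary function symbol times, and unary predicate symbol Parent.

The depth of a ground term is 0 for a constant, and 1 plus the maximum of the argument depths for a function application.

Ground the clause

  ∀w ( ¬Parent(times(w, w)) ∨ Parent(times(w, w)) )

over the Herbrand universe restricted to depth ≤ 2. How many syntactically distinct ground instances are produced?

404

Ground terms of depth ≤ 2:
  Write N_k for the number of ground terms of depth ≤ k. A term of depth ≤ k is either a constant or a function symbol applied to arguments of depth ≤ k−1, so N_k = 4 + N_{k-1}^2.
  N_0 = 4
  N_1 = 4 + 4^2 = 20
  N_2 = 4 + 20^2 = 404
So there are 404 ground terms available for substitution.
The variable w ranges independently over the available ground terms, and distinct assignments produce distinct instances.
Number of ground instances = 404.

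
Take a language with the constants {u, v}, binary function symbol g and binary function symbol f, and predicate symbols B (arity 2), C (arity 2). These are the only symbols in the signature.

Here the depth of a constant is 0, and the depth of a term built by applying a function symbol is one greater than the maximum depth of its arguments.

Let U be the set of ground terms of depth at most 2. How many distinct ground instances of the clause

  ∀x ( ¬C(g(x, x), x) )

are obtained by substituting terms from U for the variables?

202

Ground terms of depth ≤ 2:
  Let N_k = |{terms of depth ≤ k}|. Then N_0 = 2 and N_k = 2 + N_{k-1}^2 + N_{k-1}^2 for k ≥ 1 (one summand per function symbol, arity giving the exponent).
  N_0 = 2
  N_1 = 2 + 2^2 + 2^2 = 10
  N_2 = 2 + 10^2 + 10^2 = 202
So there are 202 ground terms available for substitution.
The clause has 1 distinct variable (x), which appears in the body. In the free term algebra distinct substitutions yield syntactically distinct ground instances.
Number of ground instances = 202.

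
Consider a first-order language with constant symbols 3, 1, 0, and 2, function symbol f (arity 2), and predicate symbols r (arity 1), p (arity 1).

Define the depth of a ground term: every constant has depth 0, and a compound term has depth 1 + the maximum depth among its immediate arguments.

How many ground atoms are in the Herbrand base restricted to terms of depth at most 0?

First count ground terms of depth ≤ 0.
Let N_k count ground terms of depth at most k. Each non-constant term of depth ≤ k is some function symbol applied to depth-≤(k−1) arguments, giving N_k = 4 + N_{k-1}^2.
N_0 = 4
So |H| = 4.
A ground atom is a predicate applied to a tuple of terms from H, so the count is the sum over predicates of |H|^arity:
  r: 4;  p: 4
Total ground atoms: 4 + 4 = 8.

8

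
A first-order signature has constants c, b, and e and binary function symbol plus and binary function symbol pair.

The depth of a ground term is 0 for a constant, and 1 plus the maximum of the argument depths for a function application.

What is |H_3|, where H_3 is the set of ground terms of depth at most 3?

1566453

Let N_k count ground terms of depth at most k. Each non-constant term of depth ≤ k is some function symbol applied to depth-≤(k−1) arguments, giving N_k = 3 + N_{k-1}^2 + N_{k-1}^2.
N_0 = 3
N_1 = 3 + 3^2 + 3^2 = 21
N_2 = 3 + 21^2 + 21^2 = 885
N_3 = 3 + 885^2 + 885^2 = 1566453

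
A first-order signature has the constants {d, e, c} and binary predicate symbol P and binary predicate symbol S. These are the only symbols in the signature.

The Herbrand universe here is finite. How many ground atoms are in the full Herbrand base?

18

With no function symbols, the Herbrand universe is just the 3 constants.
Ground atoms per predicate: P: 3^2 = 9, S: 3^2 = 9.
Herbrand base size = 9 + 9 = 18.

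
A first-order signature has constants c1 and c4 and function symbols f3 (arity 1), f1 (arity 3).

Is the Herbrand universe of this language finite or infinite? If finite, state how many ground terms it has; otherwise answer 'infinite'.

infinite

The signature has at least one function symbol (f3, arity 1) and at least one constant (c1).
Iterating f3 gives infinitely many distinct ground terms: c1, f3(c1), f3(f3(c1)), ...
So the Herbrand universe is infinite.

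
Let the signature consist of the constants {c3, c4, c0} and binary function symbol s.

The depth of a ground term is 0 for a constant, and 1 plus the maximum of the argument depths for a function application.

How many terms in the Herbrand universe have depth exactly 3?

21465

Count level by level. With function symbols s/2, the terms of depth ≤ k are the 3 constants together with each function applied to depth-≤(k−1) tuples, so N_k = 3 + N_{k-1}^2.
N_0 = 3
N_1 = 3 + 3^2 = 12
N_2 = 3 + 12^2 = 147
N_3 = 3 + 147^2 = 21612
Terms of depth exactly 3: N_3 − N_2 = 21612 − 147 = 21465.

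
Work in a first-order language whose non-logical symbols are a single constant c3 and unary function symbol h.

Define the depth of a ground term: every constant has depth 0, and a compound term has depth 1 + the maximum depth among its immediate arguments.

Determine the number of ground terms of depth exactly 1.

Let N_k count ground terms of depth at most k. Each non-constant term of depth ≤ k is some function symbol applied to depth-≤(k−1) arguments, giving N_k = 1 + N_{k-1}.
N_0 = 1
N_1 = 1 + 1 = 2
Terms of depth exactly 1: N_1 − N_0 = 2 − 1 = 1.

1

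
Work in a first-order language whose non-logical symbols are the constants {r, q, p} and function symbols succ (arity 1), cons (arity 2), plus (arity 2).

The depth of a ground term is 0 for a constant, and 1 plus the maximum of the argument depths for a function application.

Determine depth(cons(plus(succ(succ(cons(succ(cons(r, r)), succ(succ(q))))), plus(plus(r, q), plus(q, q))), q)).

depth(cons(r, r)) = 1 + max(0, 0) = 1
depth(succ(cons(r, r))) = 1 + depth(cons(r, r)) = 1 + 1 = 2
depth(succ(q)) = 1 + depth(q) = 1 + 0 = 1
depth(succ(succ(q))) = 1 + depth(succ(q)) = 1 + 1 = 2
depth(cons(succ(cons(r, r)), succ(succ(q)))) = 1 + max(2, 2) = 3
depth(succ(cons(succ(cons(r, r)), succ(succ(q))))) = 1 + depth(cons(succ(cons(r, r)), succ(succ(q)))) = 1 + 3 = 4
depth(succ(succ(cons(succ(cons(r, r)), succ(succ(q)))))) = 1 + depth(succ(cons(succ(cons(r, r)), succ(succ(q))))) = 1 + 4 = 5
depth(plus(r, q)) = 1 + max(0, 0) = 1
depth(plus(q, q)) = 1 + max(0, 0) = 1
depth(plus(plus(r, q), plus(q, q))) = 1 + max(1, 1) = 2
depth(plus(succ(succ(cons(succ(cons(r, r)), succ(succ(q))))), plus(plus(r, q), plus(q, q)))) = 1 + max(5, 2) = 6
depth(cons(plus(succ(succ(cons(succ(cons(r, r)), succ(succ(q))))), plus(plus(r, q), plus(q, q))), q)) = 1 + max(6, 0) = 7

7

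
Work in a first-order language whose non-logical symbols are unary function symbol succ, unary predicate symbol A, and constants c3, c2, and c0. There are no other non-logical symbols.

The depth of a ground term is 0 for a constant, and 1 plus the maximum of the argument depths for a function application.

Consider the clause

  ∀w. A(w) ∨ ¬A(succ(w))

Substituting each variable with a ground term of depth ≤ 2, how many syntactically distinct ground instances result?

9

Ground terms of depth ≤ 2:
  Let N_k count ground terms of depth at most k. Each non-constant term of depth ≤ k is some function symbol applied to depth-≤(k−1) arguments, giving N_k = 3 + N_{k-1}.
  N_0 = 3
  N_1 = 3 + 3 = 6
  N_2 = 3 + 6 = 9
  Explicitly: c3, c2, c0, succ(c3), succ(c2), succ(c0), succ(succ(c3)), succ(succ(c2)), succ(succ(c0)).
So there are 9 ground terms available for substitution.
There is 1 variable to instantiate (w),  occurring in at least one literal, so different choices give different ground instances.
Number of ground instances = 9.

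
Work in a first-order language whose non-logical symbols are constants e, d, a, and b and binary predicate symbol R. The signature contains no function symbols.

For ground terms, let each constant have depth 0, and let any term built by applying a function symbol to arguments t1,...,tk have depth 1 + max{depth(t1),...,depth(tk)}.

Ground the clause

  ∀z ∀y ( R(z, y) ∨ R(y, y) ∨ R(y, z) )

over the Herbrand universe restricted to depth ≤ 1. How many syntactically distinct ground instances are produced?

Ground terms of depth ≤ 1:
  With no function symbols every ground term is a constant, so there are exactly 4 ground terms at every depth bound.
  N_0 = 4
  N_1 = 4
  Explicitly: e, d, a, b.
So there are 4 ground terms available for substitution.
The clause has 2 distinct variables (z, y), each appearing in the body. In the free term algebra distinct substitutions yield syntactically distinct ground instances.
Number of ground instances = 4^2 = 16.

16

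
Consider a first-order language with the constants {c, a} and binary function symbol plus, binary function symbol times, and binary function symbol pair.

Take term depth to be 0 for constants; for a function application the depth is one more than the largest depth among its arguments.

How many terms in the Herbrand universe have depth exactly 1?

12

Let N_k = |{terms of depth ≤ k}|. Then N_0 = 2 and N_k = 2 + N_{k-1}^2 + N_{k-1}^2 + N_{k-1}^2 for k ≥ 1 (one summand per function symbol, arity giving the exponent).
N_0 = 2
N_1 = 2 + 2^2 + 2^2 + 2^2 = 14
Terms of depth exactly 1: N_1 − N_0 = 14 − 2 = 12.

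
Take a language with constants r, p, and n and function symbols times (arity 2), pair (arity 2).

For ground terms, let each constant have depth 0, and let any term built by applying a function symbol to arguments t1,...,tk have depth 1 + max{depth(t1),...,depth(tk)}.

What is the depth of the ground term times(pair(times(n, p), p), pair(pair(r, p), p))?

3

depth(times(n, p)) = 1 + max(0, 0) = 1
depth(pair(times(n, p), p)) = 1 + max(1, 0) = 2
depth(pair(r, p)) = 1 + max(0, 0) = 1
depth(pair(pair(r, p), p)) = 1 + max(1, 0) = 2
depth(times(pair(times(n, p), p), pair(pair(r, p), p))) = 1 + max(2, 2) = 3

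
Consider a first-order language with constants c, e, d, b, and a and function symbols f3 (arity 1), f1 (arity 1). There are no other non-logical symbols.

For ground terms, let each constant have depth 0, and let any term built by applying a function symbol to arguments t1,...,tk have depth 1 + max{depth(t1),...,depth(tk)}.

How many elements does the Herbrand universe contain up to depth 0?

5

Let N_k count ground terms of depth at most k. Each non-constant term of depth ≤ k is some function symbol applied to depth-≤(k−1) arguments, giving N_k = 5 + N_{k-1} + N_{k-1}.
N_0 = 5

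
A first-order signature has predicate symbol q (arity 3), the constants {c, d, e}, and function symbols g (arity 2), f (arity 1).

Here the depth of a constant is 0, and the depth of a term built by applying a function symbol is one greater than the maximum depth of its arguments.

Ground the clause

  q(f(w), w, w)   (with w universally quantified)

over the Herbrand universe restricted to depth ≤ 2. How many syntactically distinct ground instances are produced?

243

Ground terms of depth ≤ 2:
  Let N_k count ground terms of depth at most k. Each non-constant term of depth ≤ k is some function symbol applied to depth-≤(k−1) arguments, giving N_k = 3 + N_{k-1}^2 + N_{k-1}.
  N_0 = 3
  N_1 = 3 + 3^2 + 3 = 15
  N_2 = 3 + 15^2 + 15 = 243
So there are 243 ground terms available for substitution.
The clause has 1 distinct variable (w), which appears in the body. In the free term algebra distinct substitutions yield syntactically distinct ground instances.
Number of ground instances = 243.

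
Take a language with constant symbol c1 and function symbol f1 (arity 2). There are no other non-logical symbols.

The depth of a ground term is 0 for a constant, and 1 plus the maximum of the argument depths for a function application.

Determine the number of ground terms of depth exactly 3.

Let N_k count ground terms of depth at most k. Each non-constant term of depth ≤ k is some function symbol applied to depth-≤(k−1) arguments, giving N_k = 1 + N_{k-1}^2.
N_0 = 1
N_1 = 1 + 1^2 = 2
N_2 = 1 + 2^2 = 5
N_3 = 1 + 5^2 = 26
Terms of depth exactly 3: N_3 − N_2 = 26 − 5 = 21.

21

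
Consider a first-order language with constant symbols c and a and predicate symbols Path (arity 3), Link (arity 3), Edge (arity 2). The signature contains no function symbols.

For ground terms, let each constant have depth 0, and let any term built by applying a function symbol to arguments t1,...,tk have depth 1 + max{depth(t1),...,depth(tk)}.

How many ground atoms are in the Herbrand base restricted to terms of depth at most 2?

First count ground terms of depth ≤ 2.
With no function symbols every ground term is a constant, so there are exactly 2 ground terms at every depth bound.
N_0 = 2
N_1 = 2
N_2 = 2
Explicitly: c, a.
So |H| = 2.
Each predicate of arity r yields |H|^r ground atoms (one per choice of an r-tuple from H):
  Path: 2^3 = 8;  Link: 2^3 = 8;  Edge: 2^2 = 4
Total ground atoms: 8 + 8 + 4 = 20.

20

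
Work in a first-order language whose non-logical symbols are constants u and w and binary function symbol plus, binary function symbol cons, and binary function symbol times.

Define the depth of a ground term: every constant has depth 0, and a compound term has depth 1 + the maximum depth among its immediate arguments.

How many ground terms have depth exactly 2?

If N_k denotes the number of depth-≤k ground terms, the 2 constants give N_0 = 2, and each function symbol of arity r contributes N_{k-1}^r new terms at level k: N_k = 2 + N_{k-1}^2 + N_{k-1}^2 + N_{k-1}^2.
N_0 = 2
N_1 = 2 + 2^2 + 2^2 + 2^2 = 14
N_2 = 2 + 14^2 + 14^2 + 14^2 = 590
Terms of depth exactly 2: N_2 − N_1 = 590 − 14 = 576.

576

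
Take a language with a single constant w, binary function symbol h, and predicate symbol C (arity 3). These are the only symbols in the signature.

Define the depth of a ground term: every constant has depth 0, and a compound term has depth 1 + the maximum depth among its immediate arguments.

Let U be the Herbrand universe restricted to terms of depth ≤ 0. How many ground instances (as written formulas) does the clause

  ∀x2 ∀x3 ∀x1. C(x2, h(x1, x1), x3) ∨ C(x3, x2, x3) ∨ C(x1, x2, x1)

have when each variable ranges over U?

Ground terms of depth ≤ 0:
  If N_k denotes the number of depth-≤k ground terms, the 1 constant gives N_0 = 1, and each function symbol of arity r contributes N_{k-1}^r new terms at level k: N_k = 1 + N_{k-1}^2.
  N_0 = 1
So there is exactly 1 ground term available for substitution.
The body mentions every one of the 3 quantified variables; since ground terms form a free algebra, no two substitutions collapse to the same formula.
Number of ground instances = 1^3 = 1.

1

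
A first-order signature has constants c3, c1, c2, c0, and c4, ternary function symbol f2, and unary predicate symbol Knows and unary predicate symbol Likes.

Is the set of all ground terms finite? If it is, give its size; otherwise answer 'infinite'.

The signature has at least one function symbol (f2, arity 3) and at least one constant (c3).
Iterating f2 gives infinitely many distinct ground terms: c3, f2(c3, c3, c3), f2(f2(c3, c3, c3), f2(c3, c3, c3), f2(c3, c3, c3)), ...
So the Herbrand universe is infinite.

infinite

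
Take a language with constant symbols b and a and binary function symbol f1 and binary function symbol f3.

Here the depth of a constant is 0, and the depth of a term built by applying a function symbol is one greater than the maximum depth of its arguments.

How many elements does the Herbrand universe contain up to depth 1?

If N_k denotes the number of depth-≤k ground terms, the 2 constants give N_0 = 2, and each function symbol of arity r contributes N_{k-1}^r new terms at level k: N_k = 2 + N_{k-1}^2 + N_{k-1}^2.
N_0 = 2
N_1 = 2 + 2^2 + 2^2 = 10
Explicitly: b, a, f1(b, b), f1(b, a), f1(a, b), f1(a, a), f3(b, b), f3(b, a), f3(a, b), f3(a, a).

10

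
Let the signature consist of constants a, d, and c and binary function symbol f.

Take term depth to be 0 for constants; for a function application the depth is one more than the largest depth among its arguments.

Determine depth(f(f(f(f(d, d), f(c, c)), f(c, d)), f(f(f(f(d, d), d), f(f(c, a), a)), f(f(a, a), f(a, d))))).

5

depth(f(d, d)) = 1 + max(0, 0) = 1
depth(f(c, c)) = 1 + max(0, 0) = 1
depth(f(f(d, d), f(c, c))) = 1 + max(1, 1) = 2
depth(f(c, d)) = 1 + max(0, 0) = 1
depth(f(f(f(d, d), f(c, c)), f(c, d))) = 1 + max(2, 1) = 3
depth(f(f(d, d), d)) = 1 + max(1, 0) = 2
depth(f(c, a)) = 1 + max(0, 0) = 1
depth(f(f(c, a), a)) = 1 + max(1, 0) = 2
depth(f(f(f(d, d), d), f(f(c, a), a))) = 1 + max(2, 2) = 3
depth(f(a, a)) = 1 + max(0, 0) = 1
depth(f(a, d)) = 1 + max(0, 0) = 1
depth(f(f(a, a), f(a, d))) = 1 + max(1, 1) = 2
depth(f(f(f(f(d, d), d), f(f(c, a), a)), f(f(a, a), f(a, d)))) = 1 + max(3, 2) = 4
depth(f(f(f(f(d, d), f(c, c)), f(c, d)), f(f(f(f(d, d), d), f(f(c, a), a)), f(f(a, a), f(a, d))))) = 1 + max(3, 4) = 5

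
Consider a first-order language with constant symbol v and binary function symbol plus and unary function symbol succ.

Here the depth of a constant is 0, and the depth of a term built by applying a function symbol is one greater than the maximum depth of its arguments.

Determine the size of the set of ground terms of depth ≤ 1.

Let N_k = |{terms of depth ≤ k}|. Then N_0 = 1 and N_k = 1 + N_{k-1}^2 + N_{k-1} for k ≥ 1 (one summand per function symbol, arity giving the exponent).
N_0 = 1
N_1 = 1 + 1^2 + 1 = 3
Explicitly: v, plus(v, v), succ(v).

3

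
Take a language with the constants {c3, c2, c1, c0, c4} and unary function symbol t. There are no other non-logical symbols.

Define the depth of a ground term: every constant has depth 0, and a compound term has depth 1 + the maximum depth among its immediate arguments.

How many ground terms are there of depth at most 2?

If N_k denotes the number of depth-≤k ground terms, the 5 constants give N_0 = 5, and each function symbol of arity r contributes N_{k-1}^r new terms at level k: N_k = 5 + N_{k-1}.
N_0 = 5
N_1 = 5 + 5 = 10
N_2 = 5 + 10 = 15

15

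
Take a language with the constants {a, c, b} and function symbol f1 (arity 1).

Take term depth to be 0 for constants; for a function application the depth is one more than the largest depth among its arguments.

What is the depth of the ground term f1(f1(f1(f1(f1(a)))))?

5

depth(f1(a)) = 1 + depth(a) = 1 + 0 = 1
depth(f1(f1(a))) = 1 + depth(f1(a)) = 1 + 1 = 2
depth(f1(f1(f1(a)))) = 1 + depth(f1(f1(a))) = 1 + 2 = 3
depth(f1(f1(f1(f1(a))))) = 1 + depth(f1(f1(f1(a)))) = 1 + 3 = 4
depth(f1(f1(f1(f1(f1(a)))))) = 1 + depth(f1(f1(f1(f1(a))))) = 1 + 4 = 5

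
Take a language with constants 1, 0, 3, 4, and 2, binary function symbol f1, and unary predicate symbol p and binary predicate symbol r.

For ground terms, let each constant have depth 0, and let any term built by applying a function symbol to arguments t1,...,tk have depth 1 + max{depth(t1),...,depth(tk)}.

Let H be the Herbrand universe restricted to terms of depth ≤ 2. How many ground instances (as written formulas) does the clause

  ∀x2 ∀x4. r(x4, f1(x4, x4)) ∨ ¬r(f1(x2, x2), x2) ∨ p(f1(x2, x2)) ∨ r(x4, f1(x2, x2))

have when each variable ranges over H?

819025

Ground terms of depth ≤ 2:
  Count level by level. With function symbols f1/2, the terms of depth ≤ k are the 5 constants together with each function applied to depth-≤(k−1) tuples, so N_k = 5 + N_{k-1}^2.
  N_0 = 5
  N_1 = 5 + 5^2 = 30
  N_2 = 5 + 30^2 = 905
So there are 905 ground terms available for substitution.
The clause has 2 distinct variables (x2, x4), each appearing in the body. In the free term algebra distinct substitutions yield syntactically distinct ground instances.
Number of ground instances = 905^2 = 819025.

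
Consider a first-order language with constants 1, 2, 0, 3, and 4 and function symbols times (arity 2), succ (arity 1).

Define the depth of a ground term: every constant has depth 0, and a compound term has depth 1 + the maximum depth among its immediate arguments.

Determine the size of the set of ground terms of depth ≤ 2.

Let N_k = |{terms of depth ≤ k}|. Then N_0 = 5 and N_k = 5 + N_{k-1}^2 + N_{k-1} for k ≥ 1 (one summand per function symbol, arity giving the exponent).
N_0 = 5
N_1 = 5 + 5^2 + 5 = 35
N_2 = 5 + 35^2 + 35 = 1265

1265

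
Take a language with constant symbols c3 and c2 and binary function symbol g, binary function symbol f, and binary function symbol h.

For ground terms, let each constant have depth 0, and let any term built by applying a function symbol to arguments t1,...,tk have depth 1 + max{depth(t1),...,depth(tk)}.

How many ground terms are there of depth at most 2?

Let N_k count ground terms of depth at most k. Each non-constant term of depth ≤ k is some function symbol applied to depth-≤(k−1) arguments, giving N_k = 2 + N_{k-1}^2 + N_{k-1}^2 + N_{k-1}^2.
N_0 = 2
N_1 = 2 + 2^2 + 2^2 + 2^2 = 14
N_2 = 2 + 14^2 + 14^2 + 14^2 = 590

590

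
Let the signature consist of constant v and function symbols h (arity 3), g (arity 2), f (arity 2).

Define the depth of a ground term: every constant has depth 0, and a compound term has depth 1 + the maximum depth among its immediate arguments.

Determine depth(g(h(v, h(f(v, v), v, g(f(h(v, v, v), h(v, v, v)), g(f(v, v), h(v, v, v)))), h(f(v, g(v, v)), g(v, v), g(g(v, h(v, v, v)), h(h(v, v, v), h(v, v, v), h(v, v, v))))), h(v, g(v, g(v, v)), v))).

6

depth(f(v, v)) = 1 + max(0, 0) = 1
depth(h(v, v, v)) = 1 + max(0, 0, 0) = 1
depth(f(h(v, v, v), h(v, v, v))) = 1 + max(1, 1) = 2
depth(g(f(v, v), h(v, v, v))) = 1 + max(1, 1) = 2
depth(g(f(h(v, v, v), h(v, v, v)), g(f(v, v), h(v, v, v)))) = 1 + max(2, 2) = 3
depth(h(f(v, v), v, g(f(h(v, v, v), h(v, v, v)), g(f(v, v), h(v, v, v))))) = 1 + max(1, 0, 3) = 4
depth(g(v, v)) = 1 + max(0, 0) = 1
depth(f(v, g(v, v))) = 1 + max(0, 1) = 2
depth(g(v, h(v, v, v))) = 1 + max(0, 1) = 2
depth(h(h(v, v, v), h(v, v, v), h(v, v, v))) = 1 + max(1, 1, 1) = 2
depth(g(g(v, h(v, v, v)), h(h(v, v, v), h(v, v, v), h(v, v, v)))) = 1 + max(2, 2) = 3
depth(h(f(v, g(v, v)), g(v, v), g(g(v, h(v, v, v)), h(h(v, v, v), h(v, v, v), h(v, v, v))))) = 1 + max(2, 1, 3) = 4
depth(h(v, h(f(v, v), v, g(f(h(v, v, v), h(v, v, v)), g(f(v, v), h(v, v, v)))), h(f(v, g(v, v)), g(v, v), g(g(v, h(v, v, v)), h(h(v, v, v), h(v, v, v), h(v, v, v)))))) = 1 + max(0, 4, 4) = 5
depth(g(v, g(v, v))) = 1 + max(0, 1) = 2
depth(h(v, g(v, g(v, v)), v)) = 1 + max(0, 2, 0) = 3
depth(g(h(v, h(f(v, v), v, g(f(h(v, v, v), h(v, v, v)), g(f(v, v), h(v, v, v)))), h(f(v, g(v, v)), g(v, v), g(g(v, h(v, v, v)), h(h(v, v, v), h(v, v, v), h(v, v, v))))), h(v, g(v, g(v, v)), v))) = 1 + max(5, 3) = 6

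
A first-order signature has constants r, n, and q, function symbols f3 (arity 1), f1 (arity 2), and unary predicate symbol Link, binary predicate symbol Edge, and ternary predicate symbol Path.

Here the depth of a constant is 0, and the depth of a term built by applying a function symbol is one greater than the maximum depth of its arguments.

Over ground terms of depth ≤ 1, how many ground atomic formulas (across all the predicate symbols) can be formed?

First count ground terms of depth ≤ 1.
Write N_k for the number of ground terms of depth ≤ k. A term of depth ≤ k is either a constant or a function symbol applied to arguments of depth ≤ k−1, so N_k = 3 + N_{k-1} + N_{k-1}^2.
N_0 = 3
N_1 = 3 + 3 + 3^2 = 15
So |H| = 15.
Ground atoms are formed by filling each argument slot of a predicate with a term from H, so an r-ary predicate gives |H|^r atoms:
  Link: 15;  Edge: 15^2 = 225;  Path: 15^3 = 3375
Total ground atoms: 15 + 225 + 3375 = 3615.

3615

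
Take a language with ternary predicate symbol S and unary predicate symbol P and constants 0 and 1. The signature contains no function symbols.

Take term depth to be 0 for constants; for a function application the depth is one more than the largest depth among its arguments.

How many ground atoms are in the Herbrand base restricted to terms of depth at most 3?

First count ground terms of depth ≤ 3.
With no function symbols every ground term is a constant, so there are exactly 2 ground terms at every depth bound.
N_0 = 2
N_1 = 2
N_2 = 2
N_3 = 2
Explicitly: 0, 1.
So |H| = 2.
Each predicate of arity r yields |H|^r ground atoms (one per choice of an r-tuple from H):
  S: 2^3 = 8;  P: 2
Total ground atoms: 8 + 2 = 10.

10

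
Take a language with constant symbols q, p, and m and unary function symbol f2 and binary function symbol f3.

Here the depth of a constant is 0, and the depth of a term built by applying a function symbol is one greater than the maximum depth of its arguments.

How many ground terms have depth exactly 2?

228

Let N_k count ground terms of depth at most k. Each non-constant term of depth ≤ k is some function symbol applied to depth-≤(k−1) arguments, giving N_k = 3 + N_{k-1} + N_{k-1}^2.
N_0 = 3
N_1 = 3 + 3 + 3^2 = 15
N_2 = 3 + 15 + 15^2 = 243
Terms of depth exactly 2: N_2 − N_1 = 243 − 15 = 228.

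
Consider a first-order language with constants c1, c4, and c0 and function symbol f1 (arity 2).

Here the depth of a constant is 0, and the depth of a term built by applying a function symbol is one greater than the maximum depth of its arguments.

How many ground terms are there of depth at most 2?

147

Let N_k = |{terms of depth ≤ k}|. Then N_0 = 3 and N_k = 3 + N_{k-1}^2 for k ≥ 1 (one summand per function symbol, arity giving the exponent).
N_0 = 3
N_1 = 3 + 3^2 = 12
N_2 = 3 + 12^2 = 147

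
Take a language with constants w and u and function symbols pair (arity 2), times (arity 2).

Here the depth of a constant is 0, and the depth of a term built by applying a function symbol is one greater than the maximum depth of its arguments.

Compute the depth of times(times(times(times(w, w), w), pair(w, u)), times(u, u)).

4

depth(times(w, w)) = 1 + max(0, 0) = 1
depth(times(times(w, w), w)) = 1 + max(1, 0) = 2
depth(pair(w, u)) = 1 + max(0, 0) = 1
depth(times(times(times(w, w), w), pair(w, u))) = 1 + max(2, 1) = 3
depth(times(u, u)) = 1 + max(0, 0) = 1
depth(times(times(times(times(w, w), w), pair(w, u)), times(u, u))) = 1 + max(3, 1) = 4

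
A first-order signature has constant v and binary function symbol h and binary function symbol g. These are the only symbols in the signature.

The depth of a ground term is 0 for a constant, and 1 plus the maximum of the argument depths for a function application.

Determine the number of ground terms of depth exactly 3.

If N_k denotes the number of depth-≤k ground terms, the 1 constant gives N_0 = 1, and each function symbol of arity r contributes N_{k-1}^r new terms at level k: N_k = 1 + N_{k-1}^2 + N_{k-1}^2.
N_0 = 1
N_1 = 1 + 1^2 + 1^2 = 3
N_2 = 1 + 3^2 + 3^2 = 19
N_3 = 1 + 19^2 + 19^2 = 723
Terms of depth exactly 3: N_3 − N_2 = 723 − 19 = 704.

704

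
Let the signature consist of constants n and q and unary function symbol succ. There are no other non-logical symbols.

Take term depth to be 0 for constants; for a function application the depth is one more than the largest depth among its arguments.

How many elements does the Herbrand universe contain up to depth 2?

6

Let N_k count ground terms of depth at most k. Each non-constant term of depth ≤ k is some function symbol applied to depth-≤(k−1) arguments, giving N_k = 2 + N_{k-1}.
N_0 = 2
N_1 = 2 + 2 = 4
N_2 = 2 + 4 = 6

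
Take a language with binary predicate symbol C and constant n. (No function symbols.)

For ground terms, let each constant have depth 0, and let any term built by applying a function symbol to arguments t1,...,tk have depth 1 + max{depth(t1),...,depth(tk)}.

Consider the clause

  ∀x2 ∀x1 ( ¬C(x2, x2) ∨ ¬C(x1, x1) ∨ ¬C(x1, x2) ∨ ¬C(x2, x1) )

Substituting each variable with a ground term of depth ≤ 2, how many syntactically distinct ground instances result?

1

Ground terms of depth ≤ 2:
  With no function symbols every ground term is a constant, so there is exactly 1 ground term at every depth bound.
  N_0 = 1
  N_1 = 1
  N_2 = 1
  Explicitly: n.
So there is exactly 1 ground term available for substitution.
The clause has 2 distinct variables (x2, x1), each appearing in the body. In the free term algebra distinct substitutions yield syntactically distinct ground instances.
Number of ground instances = 1^2 = 1.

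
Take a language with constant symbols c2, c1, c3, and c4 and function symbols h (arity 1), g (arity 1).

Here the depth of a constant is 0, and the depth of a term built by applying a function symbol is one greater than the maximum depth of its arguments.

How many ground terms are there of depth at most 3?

Count level by level. With function symbols h/1, g/1, the terms of depth ≤ k are the 4 constants together with each function applied to depth-≤(k−1) tuples, so N_k = 4 + N_{k-1} + N_{k-1}.
N_0 = 4
N_1 = 4 + 4 + 4 = 12
N_2 = 4 + 12 + 12 = 28
N_3 = 4 + 28 + 28 = 60

60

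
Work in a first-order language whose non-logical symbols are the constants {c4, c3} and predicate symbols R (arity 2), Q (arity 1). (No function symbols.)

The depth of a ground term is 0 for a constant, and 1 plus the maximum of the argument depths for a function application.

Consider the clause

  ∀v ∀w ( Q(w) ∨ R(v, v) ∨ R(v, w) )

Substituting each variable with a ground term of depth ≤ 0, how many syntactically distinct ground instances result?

Ground terms of depth ≤ 0:
  With no function symbols every ground term is a constant, so there are exactly 2 ground terms at every depth bound.
  N_0 = 2
So there are 2 ground terms available for substitution.
There are 2 variables to instantiate (v, w), each occurring in at least one literal, so different choices give different ground instances.
Number of ground instances = 2^2 = 4.

4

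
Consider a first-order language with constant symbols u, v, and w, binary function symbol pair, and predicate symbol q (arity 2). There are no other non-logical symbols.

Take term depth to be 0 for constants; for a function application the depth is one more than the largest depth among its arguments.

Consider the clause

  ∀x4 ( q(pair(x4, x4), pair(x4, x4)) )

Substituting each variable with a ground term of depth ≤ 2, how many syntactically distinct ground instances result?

147

Ground terms of depth ≤ 2:
  Write N_k for the number of ground terms of depth ≤ k. A term of depth ≤ k is either a constant or a function symbol applied to arguments of depth ≤ k−1, so N_k = 3 + N_{k-1}^2.
  N_0 = 3
  N_1 = 3 + 3^2 = 12
  N_2 = 3 + 12^2 = 147
So there are 147 ground terms available for substitution.
The variable x4 ranges independently over the available ground terms, and distinct assignments produce distinct instances.
Number of ground instances = 147.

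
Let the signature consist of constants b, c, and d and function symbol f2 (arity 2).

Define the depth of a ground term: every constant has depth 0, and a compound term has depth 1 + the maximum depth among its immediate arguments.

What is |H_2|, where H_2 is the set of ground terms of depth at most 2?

Count level by level. With function symbols f2/2, the terms of depth ≤ k are the 3 constants together with each function applied to depth-≤(k−1) tuples, so N_k = 3 + N_{k-1}^2.
N_0 = 3
N_1 = 3 + 3^2 = 12
N_2 = 3 + 12^2 = 147

147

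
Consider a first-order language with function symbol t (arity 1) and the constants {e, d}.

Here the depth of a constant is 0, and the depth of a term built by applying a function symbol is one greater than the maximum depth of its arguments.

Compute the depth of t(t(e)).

2

depth(t(e)) = 1 + depth(e) = 1 + 0 = 1
depth(t(t(e))) = 1 + depth(t(e)) = 1 + 1 = 2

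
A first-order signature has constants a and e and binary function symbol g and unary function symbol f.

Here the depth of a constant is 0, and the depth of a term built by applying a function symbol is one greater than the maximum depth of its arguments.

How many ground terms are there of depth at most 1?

Count level by level. With function symbols g/2, f/1, the terms of depth ≤ k are the 2 constants together with each function applied to depth-≤(k−1) tuples, so N_k = 2 + N_{k-1}^2 + N_{k-1}.
N_0 = 2
N_1 = 2 + 2^2 + 2 = 8
Explicitly: a, e, g(a, a), g(a, e), g(e, a), g(e, e), f(a), f(e).

8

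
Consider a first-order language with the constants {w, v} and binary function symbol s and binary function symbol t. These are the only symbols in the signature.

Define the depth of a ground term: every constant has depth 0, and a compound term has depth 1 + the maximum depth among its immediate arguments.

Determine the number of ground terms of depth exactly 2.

Write N_k for the number of ground terms of depth ≤ k. A term of depth ≤ k is either a constant or a function symbol applied to arguments of depth ≤ k−1, so N_k = 2 + N_{k-1}^2 + N_{k-1}^2.
N_0 = 2
N_1 = 2 + 2^2 + 2^2 = 10
N_2 = 2 + 10^2 + 10^2 = 202
Terms of depth exactly 2: N_2 − N_1 = 202 − 10 = 192.

192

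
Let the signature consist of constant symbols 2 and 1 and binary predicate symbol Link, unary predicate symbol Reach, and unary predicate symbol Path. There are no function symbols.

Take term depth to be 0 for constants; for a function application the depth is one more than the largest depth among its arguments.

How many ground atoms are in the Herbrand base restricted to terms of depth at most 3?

8

First count ground terms of depth ≤ 3.
With no function symbols every ground term is a constant, so there are exactly 2 ground terms at every depth bound.
N_0 = 2
N_1 = 2
N_2 = 2
N_3 = 2
Explicitly: 2, 1.
So |H| = 2.
Each predicate of arity r yields |H|^r ground atoms (one per choice of an r-tuple from H):
  Link: 2^2 = 4;  Reach: 2;  Path: 2
Total ground atoms: 4 + 2 + 2 = 8.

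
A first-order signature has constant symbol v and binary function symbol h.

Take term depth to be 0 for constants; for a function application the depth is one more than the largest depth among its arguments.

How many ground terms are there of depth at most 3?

26

Write N_k for the number of ground terms of depth ≤ k. A term of depth ≤ k is either a constant or a function symbol applied to arguments of depth ≤ k−1, so N_k = 1 + N_{k-1}^2.
N_0 = 1
N_1 = 1 + 1^2 = 2
N_2 = 1 + 2^2 = 5
N_3 = 1 + 5^2 = 26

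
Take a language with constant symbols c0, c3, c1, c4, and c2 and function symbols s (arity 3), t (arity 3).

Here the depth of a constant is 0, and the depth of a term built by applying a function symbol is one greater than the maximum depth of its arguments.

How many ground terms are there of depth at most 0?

5

Count level by level. With function symbols s/3, t/3, the terms of depth ≤ k are the 5 constants together with each function applied to depth-≤(k−1) tuples, so N_k = 5 + N_{k-1}^3 + N_{k-1}^3.
N_0 = 5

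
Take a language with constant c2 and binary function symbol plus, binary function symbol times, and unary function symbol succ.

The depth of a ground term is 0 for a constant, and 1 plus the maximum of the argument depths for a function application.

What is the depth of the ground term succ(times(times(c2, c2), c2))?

3

depth(times(c2, c2)) = 1 + max(0, 0) = 1
depth(times(times(c2, c2), c2)) = 1 + max(1, 0) = 2
depth(succ(times(times(c2, c2), c2))) = 1 + depth(times(times(c2, c2), c2)) = 1 + 2 = 3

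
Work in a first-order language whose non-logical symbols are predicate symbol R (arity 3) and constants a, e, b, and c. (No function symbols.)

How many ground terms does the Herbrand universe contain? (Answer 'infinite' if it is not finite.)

There are no function symbols, so every ground term is one of the 4 constants.
The Herbrand universe is {a, e, b, c}, which is finite with 4 elements.

4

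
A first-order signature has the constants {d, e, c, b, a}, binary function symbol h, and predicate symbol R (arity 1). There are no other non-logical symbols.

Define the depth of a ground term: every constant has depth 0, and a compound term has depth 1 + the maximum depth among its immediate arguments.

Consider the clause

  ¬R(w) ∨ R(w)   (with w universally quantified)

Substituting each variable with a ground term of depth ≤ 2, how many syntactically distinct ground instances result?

905

Ground terms of depth ≤ 2:
  Let N_k = |{terms of depth ≤ k}|. Then N_0 = 5 and N_k = 5 + N_{k-1}^2 for k ≥ 1 (one summand per function symbol, arity giving the exponent).
  N_0 = 5
  N_1 = 5 + 5^2 = 30
  N_2 = 5 + 30^2 = 905
So there are 905 ground terms available for substitution.
The variable w ranges independently over the available ground terms, and distinct assignments produce distinct instances.
Number of ground instances = 905.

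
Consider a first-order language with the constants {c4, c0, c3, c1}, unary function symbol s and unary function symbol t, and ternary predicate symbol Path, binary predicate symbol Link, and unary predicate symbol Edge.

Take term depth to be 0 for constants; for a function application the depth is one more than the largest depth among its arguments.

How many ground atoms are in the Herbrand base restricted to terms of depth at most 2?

First count ground terms of depth ≤ 2.
Let N_k = |{terms of depth ≤ k}|. Then N_0 = 4 and N_k = 4 + N_{k-1} + N_{k-1} for k ≥ 1 (one summand per function symbol, arity giving the exponent).
N_0 = 4
N_1 = 4 + 4 + 4 = 12
N_2 = 4 + 12 + 12 = 28
So |H| = 28.
Ground atoms are formed by filling each argument slot of a predicate with a term from H, so an r-ary predicate gives |H|^r atoms:
  Path: 28^3 = 21952;  Link: 28^2 = 784;  Edge: 28
Total ground atoms: 21952 + 784 + 28 = 22764.

22764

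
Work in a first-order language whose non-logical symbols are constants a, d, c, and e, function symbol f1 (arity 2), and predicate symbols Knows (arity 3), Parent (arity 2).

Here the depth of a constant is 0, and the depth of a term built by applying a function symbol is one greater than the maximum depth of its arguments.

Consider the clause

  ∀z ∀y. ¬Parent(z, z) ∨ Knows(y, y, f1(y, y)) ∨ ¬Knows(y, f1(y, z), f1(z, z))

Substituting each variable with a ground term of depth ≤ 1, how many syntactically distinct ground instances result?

400

Ground terms of depth ≤ 1:
  Count level by level. With function symbols f1/2, the terms of depth ≤ k are the 4 constants together with each function applied to depth-≤(k−1) tuples, so N_k = 4 + N_{k-1}^2.
  N_0 = 4
  N_1 = 4 + 4^2 = 20
So there are 20 ground terms available for substitution.
The clause has 2 distinct variables (z, y), each appearing in the body. In the free term algebra distinct substitutions yield syntactically distinct ground instances.
Number of ground instances = 20^2 = 400.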